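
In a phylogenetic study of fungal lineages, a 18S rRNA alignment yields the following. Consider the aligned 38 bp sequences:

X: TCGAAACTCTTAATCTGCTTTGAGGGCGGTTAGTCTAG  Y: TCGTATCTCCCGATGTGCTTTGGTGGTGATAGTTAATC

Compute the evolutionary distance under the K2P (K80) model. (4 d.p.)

Of 38 sites, 7 differences are transitions and 10 are transversions, so P = 7/38 ≈ 0.184211 and Q = 10/38 ≈ 0.263158.
Under the Kimura two-parameter model, d = −½ ln(1 − 2P − Q) − ¼ ln(1 − 2Q).
1 − 2P − Q = 0.36842, giving −½ ln(0.36842) = 0.499266.
1 − 2Q = 0.473684, giving −¼ ln(0.473684) = 0.186804.
d = 0.499266 + 0.186804 = 0.686070.

0.6861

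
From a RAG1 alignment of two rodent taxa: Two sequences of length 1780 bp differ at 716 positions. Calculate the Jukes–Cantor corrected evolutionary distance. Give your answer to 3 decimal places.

p = 716/1780 ≈ 0.402247.
d = −(3/4) ln(1 − 4p/3) = −0.75 ln(1 − 0.536329) = −0.75 ln(0.463671)
  = −0.75 × (-0.768580) = 0.576435 substitutions/site.

0.576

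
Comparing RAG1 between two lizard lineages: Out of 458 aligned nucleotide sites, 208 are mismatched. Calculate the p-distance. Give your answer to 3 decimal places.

p = 208/458 = 0.454148… ≈ 0.454 (to 3 d.p.).

0.454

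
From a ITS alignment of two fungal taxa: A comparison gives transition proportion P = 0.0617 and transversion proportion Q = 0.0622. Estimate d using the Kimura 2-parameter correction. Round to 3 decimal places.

0.136

Under the Kimura two-parameter model, d = −½ ln(1 − 2P − Q) − ¼ ln(1 − 2Q).
1 − 2P − Q = 0.8144, giving −½ ln(0.8144) = 0.102652.
1 − 2Q = 0.8756, giving −¼ ln(0.8756) = 0.033211.
d = 0.102652 + 0.033211 = 0.135863.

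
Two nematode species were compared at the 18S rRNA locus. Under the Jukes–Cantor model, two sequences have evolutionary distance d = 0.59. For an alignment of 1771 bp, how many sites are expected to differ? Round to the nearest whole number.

723

Invert JC69: p = (3/4)(1 − e^(−4d/3)) = 0.75 × (1 − e^(-0.786667)) = 0.75 × (1 − 0.455360) = 0.408480.
Expected differing sites = pL ≈ 0.408480 × 1771 = 723.41808 ≈ 723.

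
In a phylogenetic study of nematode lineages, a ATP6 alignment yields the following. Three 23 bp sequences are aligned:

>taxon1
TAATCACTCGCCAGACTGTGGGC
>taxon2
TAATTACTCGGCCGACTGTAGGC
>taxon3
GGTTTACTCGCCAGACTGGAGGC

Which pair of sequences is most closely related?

taxon1 and taxon2

taxon1–taxon2: 4/23 differ, p = 0.174, d = 0.198.
taxon1–taxon3: 6/23 differ, p = 0.261, d = 0.321.
taxon2–taxon3: 6/23 differ, p = 0.261, d = 0.321.
The smallest distance is between taxon1 and taxon2.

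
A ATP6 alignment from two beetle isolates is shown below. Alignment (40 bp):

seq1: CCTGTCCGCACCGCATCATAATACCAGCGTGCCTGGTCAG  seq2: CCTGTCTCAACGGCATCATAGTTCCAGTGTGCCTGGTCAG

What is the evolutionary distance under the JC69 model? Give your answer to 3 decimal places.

The sequences differ at 7 of 40 sites (7, 8, 9, 12, 21, 23, 28), so p = 7/40 = 0.175.
d = −(3/4) ln(1 − 4p/3) = −0.75 ln(1 − 0.233333) = −0.75 ln(0.766667)
  = −0.75 × (-0.265703) = 0.199277 substitutions/site.

0.199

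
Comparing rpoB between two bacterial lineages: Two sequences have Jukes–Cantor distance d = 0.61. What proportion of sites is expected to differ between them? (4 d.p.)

p = (3/4)(1 − e^(−4d/3)) = 0.75 × (1 − e^(-0.813333)) = 0.75 × (1 − 0.443378) = 0.417467.

0.4175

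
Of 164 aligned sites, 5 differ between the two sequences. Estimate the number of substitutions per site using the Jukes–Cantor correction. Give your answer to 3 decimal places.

p = 5/164 ≈ 0.030488.
d = −(3/4) ln(1 − 4p/3) = −0.75 ln(1 − 0.040651) = −0.75 ln(0.959349)
  = −0.75 × (-0.041500) = 0.031125 substitutions/site.

0.031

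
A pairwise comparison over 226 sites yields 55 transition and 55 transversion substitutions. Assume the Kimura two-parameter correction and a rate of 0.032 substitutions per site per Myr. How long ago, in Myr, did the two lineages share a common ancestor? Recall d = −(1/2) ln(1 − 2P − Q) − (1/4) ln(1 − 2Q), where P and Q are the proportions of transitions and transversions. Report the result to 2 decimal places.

P = 55/226 ≈ 0.243363 and Q = 55/226 ≈ 0.243363.
Under the Kimura two-parameter model, d = −½ ln(1 − 2P − Q) − ¼ ln(1 − 2Q).
1 − 2P − Q = 0.269911, giving −½ ln(0.269911) = 0.654832.
1 − 2Q = 0.513274, giving −¼ ln(0.513274) = 0.166736.
d = 0.654832 + 0.166736 = 0.821568.
Under a molecular clock d = 2μt, so t = d/(2μ) = 0.821568 / (2 × 0.032) = 12.84 Myr.

12.84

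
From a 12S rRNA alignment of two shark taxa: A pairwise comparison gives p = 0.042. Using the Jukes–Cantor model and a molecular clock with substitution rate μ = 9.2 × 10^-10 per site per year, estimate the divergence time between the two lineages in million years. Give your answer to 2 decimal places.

23.49

d = −(3/4) ln(1 − 4p/3) = −0.75 ln(1 − 0.056) = −0.75 ln(0.944)
  = −0.75 × (-0.057629) = 0.043222 substitutions/site.
Under a molecular clock d = 2μt, so t = d/(2μ) = 0.043222 / (2 × 9.2 × 10^-10) = 23.49 million years.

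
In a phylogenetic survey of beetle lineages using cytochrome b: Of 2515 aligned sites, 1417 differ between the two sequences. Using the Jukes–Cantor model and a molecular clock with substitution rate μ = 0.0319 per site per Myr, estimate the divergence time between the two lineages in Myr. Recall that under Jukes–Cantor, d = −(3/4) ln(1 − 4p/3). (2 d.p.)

p = 1417/2515 ≈ 0.563419.
d = −(3/4) ln(1 − 4p/3) = −0.75 ln(1 − 0.751225) = −0.75 ln(0.248775)
  = −0.75 × (-1.391206) = 1.043405 substitutions/site.
Under a molecular clock d = 2μt, so t = d/(2μ) = 1.043405 / (2 × 0.0319) = 16.35 Myr.

16.35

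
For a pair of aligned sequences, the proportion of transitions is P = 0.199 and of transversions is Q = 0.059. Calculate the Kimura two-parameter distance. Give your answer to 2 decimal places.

0.34

Under the Kimura two-parameter model, d = −½ ln(1 − 2P − Q) − ¼ ln(1 − 2Q).
1 − 2P − Q = 0.543, giving −½ ln(0.543) = 0.305323.
1 − 2Q = 0.882, giving −¼ ln(0.882) = 0.031391.
d = 0.305323 + 0.031391 = 0.336714.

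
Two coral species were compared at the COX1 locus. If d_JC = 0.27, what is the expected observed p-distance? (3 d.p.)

0.227

p = (3/4)(1 − e^(−4d/3)) = 0.75 × (1 − e^(-0.36)) = 0.75 × (1 − 0.697676) = 0.226743.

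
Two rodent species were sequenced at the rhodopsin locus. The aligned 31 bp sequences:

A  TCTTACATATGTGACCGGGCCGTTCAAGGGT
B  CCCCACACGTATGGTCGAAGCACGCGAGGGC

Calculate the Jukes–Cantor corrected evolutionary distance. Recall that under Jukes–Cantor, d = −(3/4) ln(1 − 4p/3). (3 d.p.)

0.874

The sequences differ at 16 of 31 sites, so p = 16/31 ≈ 0.516129.
d = −(3/4) ln(1 − 4p/3) = −0.75 ln(1 − 0.688172) = −0.75 ln(0.311828)
  = −0.75 × (-1.165304) = 0.873978 substitutions/site.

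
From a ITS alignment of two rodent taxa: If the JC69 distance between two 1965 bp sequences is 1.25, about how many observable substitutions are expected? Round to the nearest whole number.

Invert JC69: p = (3/4)(1 − e^(−4d/3)) = 0.75 × (1 − e^(-1.666667)) = 0.75 × (1 − 0.188876) = 0.608343.
Expected differing sites = pL ≈ 0.608343 × 1965 = 1195.393995 ≈ 1195.

1195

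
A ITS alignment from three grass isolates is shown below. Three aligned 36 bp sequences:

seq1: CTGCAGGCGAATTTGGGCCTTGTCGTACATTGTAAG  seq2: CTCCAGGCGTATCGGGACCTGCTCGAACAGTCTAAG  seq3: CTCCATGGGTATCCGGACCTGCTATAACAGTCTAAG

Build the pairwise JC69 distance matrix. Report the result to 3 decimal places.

seq1–seq2: 10/36 sites differ → p ≈ 0.277778, d = −0.75 ln(1 − 0.370371) = 0.346968 ≈ 0.347.
seq1–seq3: 14/36 sites differ → p ≈ 0.388889, d = −0.75 ln(1 − 0.518519) = 0.548166 ≈ 0.548.
seq2–seq3: 5/36 sites differ → p ≈ 0.138889, d = −0.75 ln(1 − 0.185185) = 0.153596 ≈ 0.154.

d(seq1,seq2) = 0.347, d(seq1,seq3) = 0.548, d(seq2,seq3) = 0.154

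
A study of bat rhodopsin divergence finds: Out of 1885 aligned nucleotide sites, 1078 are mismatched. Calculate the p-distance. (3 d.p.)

p = 1078/1885 = 0.571883… ≈ 0.572 (to 3 d.p.).

0.572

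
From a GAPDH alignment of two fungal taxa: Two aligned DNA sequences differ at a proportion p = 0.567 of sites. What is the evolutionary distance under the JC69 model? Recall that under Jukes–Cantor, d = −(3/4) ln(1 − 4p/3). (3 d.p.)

d = −(3/4) ln(1 − 4p/3) = −0.75 ln(1 − 0.756) = −0.75 ln(0.244)
  = −0.75 × (-1.410587) = 1.057940 substitutions/site.

1.058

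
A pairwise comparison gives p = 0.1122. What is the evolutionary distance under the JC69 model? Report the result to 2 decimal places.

0.12

d = −(3/4) ln(1 − 4p/3) = −0.75 ln(1 − 0.1496) = −0.75 ln(0.8504)
  = −0.75 × (-0.162048) = 0.121536 substitutions/site.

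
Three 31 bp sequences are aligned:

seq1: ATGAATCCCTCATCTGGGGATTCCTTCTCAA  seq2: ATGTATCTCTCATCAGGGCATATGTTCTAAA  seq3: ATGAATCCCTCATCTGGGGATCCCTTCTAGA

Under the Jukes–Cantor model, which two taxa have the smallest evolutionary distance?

seq1 and seq3

seq1–seq2: 8/31 differ, p = 0.258, d = 0.316.
seq1–seq3: 3/31 differ, p = 0.097, d = 0.104.
seq2–seq3: 8/31 differ, p = 0.258, d = 0.316.
The smallest distance is between seq1 and seq3.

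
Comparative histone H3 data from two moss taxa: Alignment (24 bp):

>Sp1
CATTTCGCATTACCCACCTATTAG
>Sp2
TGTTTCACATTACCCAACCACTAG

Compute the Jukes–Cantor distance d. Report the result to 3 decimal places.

0.304

The sequences differ at 6 of 24 sites (1, 2, 7, 17, 19, 21), so p = 6/24 = 0.25.
d = −(3/4) ln(1 − 4p/3) = −0.75 ln(1 − 0.333333) = −0.75 ln(0.666667)
  = −0.75 × (-0.405465) = 0.304099 substitutions/site.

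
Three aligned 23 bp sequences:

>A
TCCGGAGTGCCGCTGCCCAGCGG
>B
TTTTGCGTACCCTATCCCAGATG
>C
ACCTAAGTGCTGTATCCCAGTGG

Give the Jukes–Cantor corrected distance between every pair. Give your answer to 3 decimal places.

d(A,B) = 0.761, d(A,C) = 0.467, d(B,C) = 0.650

A–B: 11/23 sites differ → p ≈ 0.478261, d = −0.75 ln(1 − 0.637681) = 0.761423 ≈ 0.761.
A–C: 8/23 sites differ → p ≈ 0.347826, d = −0.75 ln(1 − 0.463768) = 0.467391 ≈ 0.467.
B–C: 10/23 sites differ → p ≈ 0.434783, d = −0.75 ln(1 − 0.579711) = 0.650110 ≈ 0.650.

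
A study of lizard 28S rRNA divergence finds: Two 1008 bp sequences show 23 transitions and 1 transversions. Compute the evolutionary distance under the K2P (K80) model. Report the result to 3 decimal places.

P = 23/1008 ≈ 0.022817 and Q = 1/1008 ≈ 0.000992.
Under the Kimura two-parameter model, d = −½ ln(1 − 2P − Q) − ¼ ln(1 − 2Q).
1 − 2P − Q = 0.953374, giving −½ ln(0.953374) = 0.023874.
1 − 2Q = 0.998016, giving −¼ ln(0.998016) = 0.000496.
d = 0.023874 + 0.000496 = 0.024370.

0.024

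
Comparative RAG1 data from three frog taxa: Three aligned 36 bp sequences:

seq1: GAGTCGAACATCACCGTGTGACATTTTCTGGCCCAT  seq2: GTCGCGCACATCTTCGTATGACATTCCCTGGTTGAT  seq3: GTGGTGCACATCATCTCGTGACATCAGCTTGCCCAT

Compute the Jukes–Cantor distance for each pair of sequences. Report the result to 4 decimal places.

d(seq1,seq2) = 0.4408, d(seq1,seq3) = 0.3924, d(seq2,seq3) = 0.4926

seq1–seq2: 12/36 sites differ → p ≈ 0.333333, d = −0.75 ln(1 − 0.444444) = 0.440839 ≈ 0.4408.
seq1–seq3: 11/36 sites differ → p ≈ 0.305556, d = −0.75 ln(1 − 0.407408) = 0.392437 ≈ 0.3924.
seq2–seq3: 13/36 sites differ → p ≈ 0.361111, d = −0.75 ln(1 − 0.481481) = 0.492584 ≈ 0.4926.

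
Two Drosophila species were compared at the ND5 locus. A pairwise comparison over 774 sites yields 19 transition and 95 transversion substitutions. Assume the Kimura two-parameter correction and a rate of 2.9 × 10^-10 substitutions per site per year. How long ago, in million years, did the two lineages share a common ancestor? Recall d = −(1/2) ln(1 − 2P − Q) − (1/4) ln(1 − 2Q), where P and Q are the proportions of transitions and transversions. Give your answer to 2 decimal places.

283.95

P = 19/774 ≈ 0.024548 and Q = 95/774 ≈ 0.122739.
Under the Kimura two-parameter model, d = −½ ln(1 − 2P − Q) − ¼ ln(1 − 2Q).
1 − 2P − Q = 0.828165, giving −½ ln(0.828165) = 0.094271.
1 − 2Q = 0.754522, giving −¼ ln(0.754522) = 0.070418.
d = 0.094271 + 0.070418 = 0.164689.
Under a molecular clock d = 2μt, so t = d/(2μ) = 0.164689 / (2 × 2.9 × 10^-10) = 283.95 million years.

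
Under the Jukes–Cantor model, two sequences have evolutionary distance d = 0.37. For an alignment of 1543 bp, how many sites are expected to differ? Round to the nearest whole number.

451

Invert JC69: p = (3/4)(1 − e^(−4d/3)) = 0.75 × (1 − e^(-0.493333)) = 0.75 × (1 − 0.610588) = 0.292059.
Expected differing sites = pL ≈ 0.292059 × 1543 = 450.647037 ≈ 451.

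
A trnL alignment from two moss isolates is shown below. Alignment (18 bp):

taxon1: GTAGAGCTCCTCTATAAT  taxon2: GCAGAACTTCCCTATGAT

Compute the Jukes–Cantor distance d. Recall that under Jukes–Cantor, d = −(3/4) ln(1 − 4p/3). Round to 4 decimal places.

The sequences differ at 5 of 18 sites (2, 6, 9, 11, 16), so p = 5/18 ≈ 0.277778.
d = −(3/4) ln(1 − 4p/3) = −0.75 ln(1 − 0.370371) = −0.75 ln(0.629629)
  = −0.75 × (-0.462625) = 0.346969 substitutions/site.

0.3470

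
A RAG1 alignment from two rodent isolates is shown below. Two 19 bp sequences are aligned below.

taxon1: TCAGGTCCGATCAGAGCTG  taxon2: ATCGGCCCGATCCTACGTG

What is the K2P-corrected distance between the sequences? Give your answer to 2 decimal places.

0.62

Of 19 sites, 2 differences are transitions and 6 are transversions, so P = 2/19 ≈ 0.105263 and Q = 6/19 ≈ 0.315789.
Under the Kimura two-parameter model, d = −½ ln(1 − 2P − Q) − ¼ ln(1 − 2Q).
1 − 2P − Q = 0.473685, giving −½ ln(0.473685) = 0.373606.
1 − 2Q = 0.368422, giving −¼ ln(0.368422) = 0.249632.
d = 0.373606 + 0.249632 = 0.623238.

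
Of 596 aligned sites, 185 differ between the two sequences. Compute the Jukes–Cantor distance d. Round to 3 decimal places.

0.401

p = 185/596 ≈ 0.310403.
d = −(3/4) ln(1 − 4p/3) = −0.75 ln(1 − 0.413871) = −0.75 ln(0.586129)
  = −0.75 × (-0.534215) = 0.400661 substitutions/site.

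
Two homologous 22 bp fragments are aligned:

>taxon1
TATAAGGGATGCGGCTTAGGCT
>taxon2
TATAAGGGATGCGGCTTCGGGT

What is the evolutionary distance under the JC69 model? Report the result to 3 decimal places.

The sequences differ at 2 of 22 sites (18, 21), so p = 2/22 ≈ 0.090909.
d = −(3/4) ln(1 − 4p/3) = −0.75 ln(1 − 0.121212) = −0.75 ln(0.878788)
  = −0.75 × (-0.129212) = 0.096909 substitutions/site.

0.097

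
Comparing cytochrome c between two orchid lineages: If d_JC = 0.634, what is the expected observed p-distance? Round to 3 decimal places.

0.428

p = (3/4)(1 − e^(−4d/3)) = 0.75 × (1 − e^(-0.845333)) = 0.75 × (1 − 0.429414) = 0.427940.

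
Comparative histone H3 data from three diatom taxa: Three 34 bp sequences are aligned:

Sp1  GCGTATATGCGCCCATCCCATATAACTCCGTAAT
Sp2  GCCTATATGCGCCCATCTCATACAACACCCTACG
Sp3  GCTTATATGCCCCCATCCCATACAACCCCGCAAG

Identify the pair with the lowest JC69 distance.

Sp1 and Sp3

Sp1–Sp2: 7/34 differ, p = 0.206, d = 0.241.
Sp1–Sp3: 6/34 differ, p = 0.176, d = 0.201.
Sp2–Sp3: 7/34 differ, p = 0.206, d = 0.241.
The smallest distance is between Sp1 and Sp3.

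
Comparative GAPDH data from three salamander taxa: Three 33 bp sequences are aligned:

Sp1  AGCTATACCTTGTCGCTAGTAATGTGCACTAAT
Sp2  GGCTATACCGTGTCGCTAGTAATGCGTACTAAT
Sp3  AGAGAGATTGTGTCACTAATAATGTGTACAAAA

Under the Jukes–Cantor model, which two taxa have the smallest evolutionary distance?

Sp1 and Sp2

Sp1–Sp2: 4/33 differ, p = 0.121, d = 0.132.
Sp1–Sp3: 11/33 differ, p = 0.333, d = 0.441.
Sp2–Sp3: 11/33 differ, p = 0.333, d = 0.441.
The smallest distance is between Sp1 and Sp2.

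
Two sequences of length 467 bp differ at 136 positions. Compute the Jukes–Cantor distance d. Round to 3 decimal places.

0.369

p = 136/467 ≈ 0.291221.
d = −(3/4) ln(1 − 4p/3) = −0.75 ln(1 − 0.388295) = −0.75 ln(0.611705)
  = −0.75 × (-0.491505) = 0.368629 substitutions/site.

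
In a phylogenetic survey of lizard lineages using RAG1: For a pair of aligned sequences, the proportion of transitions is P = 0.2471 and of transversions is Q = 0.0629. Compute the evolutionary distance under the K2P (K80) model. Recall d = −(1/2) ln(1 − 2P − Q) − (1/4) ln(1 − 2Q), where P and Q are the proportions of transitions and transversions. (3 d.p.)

0.441

Under the Kimura two-parameter model, d = −½ ln(1 − 2P − Q) − ¼ ln(1 − 2Q).
1 − 2P − Q = 0.4429, giving −½ ln(0.4429) = 0.407206.
1 − 2Q = 0.8742, giving −¼ ln(0.8742) = 0.033612.
d = 0.407206 + 0.033612 = 0.440818.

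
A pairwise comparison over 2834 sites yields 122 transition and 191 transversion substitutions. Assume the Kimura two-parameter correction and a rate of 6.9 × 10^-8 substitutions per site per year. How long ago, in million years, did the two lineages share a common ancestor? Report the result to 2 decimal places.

P = 122/2834 ≈ 0.043049 and Q = 191/2834 ≈ 0.067396.
Under the Kimura two-parameter model, d = −½ ln(1 − 2P − Q) − ¼ ln(1 − 2Q).
1 − 2P − Q = 0.846506, giving −½ ln(0.846506) = 0.083319.
1 − 2Q = 0.865208, giving −¼ ln(0.865208) = 0.036196.
d = 0.083319 + 0.036196 = 0.119515.
Under a molecular clock d = 2μt, so t = d/(2μ) = 0.119515 / (2 × 6.9 × 10^-8) = 0.87 million years.

0.87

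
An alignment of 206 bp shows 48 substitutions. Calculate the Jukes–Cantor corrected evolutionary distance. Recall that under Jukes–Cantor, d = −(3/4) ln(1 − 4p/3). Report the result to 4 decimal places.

0.2790

p = 48/206 ≈ 0.23301.
d = −(3/4) ln(1 − 4p/3) = −0.75 ln(1 − 0.31068) = −0.75 ln(0.68932)
  = −0.75 × (-0.372050) = 0.279038 substitutions/site.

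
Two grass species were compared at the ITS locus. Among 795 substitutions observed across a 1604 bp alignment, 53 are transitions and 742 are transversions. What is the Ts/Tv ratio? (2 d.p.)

R = 53/742 = 0.071428… ≈ 0.07 (to 2 d.p.).

0.07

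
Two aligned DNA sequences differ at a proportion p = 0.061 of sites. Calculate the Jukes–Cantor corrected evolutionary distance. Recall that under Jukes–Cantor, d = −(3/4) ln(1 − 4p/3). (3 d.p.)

d = −(3/4) ln(1 − 4p/3) = −0.75 ln(1 − 0.081333) = −0.75 ln(0.918667)
  = −0.75 × (-0.084832) = 0.063624 substitutions/site.

0.064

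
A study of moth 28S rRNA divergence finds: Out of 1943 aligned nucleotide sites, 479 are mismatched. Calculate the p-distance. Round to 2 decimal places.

p = 479/1943 = 0.246525… ≈ 0.25 (to 2 d.p.).

0.25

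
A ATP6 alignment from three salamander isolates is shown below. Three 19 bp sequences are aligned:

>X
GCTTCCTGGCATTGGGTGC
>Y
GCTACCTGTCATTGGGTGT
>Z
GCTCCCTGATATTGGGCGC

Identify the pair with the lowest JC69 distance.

X–Y: 3/19 differ, p = 0.158, d = 0.177.
X–Z: 4/19 differ, p = 0.211, d = 0.247.
Y–Z: 5/19 differ, p = 0.263, d = 0.324.
The smallest distance is between X and Y.

X and Y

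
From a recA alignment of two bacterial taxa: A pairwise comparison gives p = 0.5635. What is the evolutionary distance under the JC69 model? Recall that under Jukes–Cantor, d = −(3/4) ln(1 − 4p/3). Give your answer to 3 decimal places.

d = −(3/4) ln(1 − 4p/3) = −0.75 ln(1 − 0.751333) = −0.75 ln(0.248667)
  = −0.75 × (-1.391641) = 1.043731 substitutions/site.

1.044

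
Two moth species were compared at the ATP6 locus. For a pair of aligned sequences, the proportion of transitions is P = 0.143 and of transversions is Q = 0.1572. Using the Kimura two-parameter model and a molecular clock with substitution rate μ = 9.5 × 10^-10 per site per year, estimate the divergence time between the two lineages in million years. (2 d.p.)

Under the Kimura two-parameter model, d = −½ ln(1 − 2P − Q) − ¼ ln(1 − 2Q).
1 − 2P − Q = 0.5568, giving −½ ln(0.5568) = 0.292775.
1 − 2Q = 0.6856, giving −¼ ln(0.6856) = 0.094365.
d = 0.292775 + 0.094365 = 0.387140.
Under a molecular clock d = 2μt, so t = d/(2μ) = 0.387140 / (2 × 9.5 × 10^-10) = 203.76 million years.

203.76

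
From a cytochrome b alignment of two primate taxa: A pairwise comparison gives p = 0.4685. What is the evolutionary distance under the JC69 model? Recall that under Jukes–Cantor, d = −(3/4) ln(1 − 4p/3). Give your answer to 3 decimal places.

0.735

d = −(3/4) ln(1 − 4p/3) = −0.75 ln(1 − 0.624667) = −0.75 ln(0.375333)
  = −0.75 × (-0.979942) = 0.734957 substitutions/site.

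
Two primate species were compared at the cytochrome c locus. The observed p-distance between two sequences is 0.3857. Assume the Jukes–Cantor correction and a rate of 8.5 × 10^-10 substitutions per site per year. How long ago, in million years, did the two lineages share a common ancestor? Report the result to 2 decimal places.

d = −(3/4) ln(1 − 4p/3) = −0.75 ln(1 − 0.514267) = −0.75 ln(0.485733)
  = −0.75 × (-0.722096) = 0.541572 substitutions/site.
Under a molecular clock d = 2μt, so t = d/(2μ) = 0.541572 / (2 × 8.5 × 10^-10) = 318.57 million years.

318.57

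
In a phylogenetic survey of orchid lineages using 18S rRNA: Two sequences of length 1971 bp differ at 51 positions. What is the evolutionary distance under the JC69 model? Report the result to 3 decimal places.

0.026

p = 51/1971 ≈ 0.025875.
d = −(3/4) ln(1 − 4p/3) = −0.75 ln(1 − 0.0345) = −0.75 ln(0.9655)
  = −0.75 × (-0.035109) = 0.026332 substitutions/site.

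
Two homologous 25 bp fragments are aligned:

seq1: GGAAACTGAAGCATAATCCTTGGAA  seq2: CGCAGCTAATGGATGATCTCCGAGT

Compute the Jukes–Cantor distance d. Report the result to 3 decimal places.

0.886

The sequences differ at 13 of 25 sites, so p = 13/25 = 0.52.
d = −(3/4) ln(1 − 4p/3) = −0.75 ln(1 − 0.693333) = −0.75 ln(0.306667)
  = −0.75 × (-1.181993) = 0.886495 substitutions/site.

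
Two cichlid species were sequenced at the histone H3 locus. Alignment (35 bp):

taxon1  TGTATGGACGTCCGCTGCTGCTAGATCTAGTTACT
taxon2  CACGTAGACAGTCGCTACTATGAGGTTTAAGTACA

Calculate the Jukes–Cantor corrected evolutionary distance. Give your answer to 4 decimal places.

The sequences differ at 17 of 35 sites, so p = 17/35 ≈ 0.485714.
d = −(3/4) ln(1 − 4p/3) = −0.75 ln(1 − 0.647619) = −0.75 ln(0.352381)
  = −0.75 × (-1.043042) = 0.782282 substitutions/site.

0.7823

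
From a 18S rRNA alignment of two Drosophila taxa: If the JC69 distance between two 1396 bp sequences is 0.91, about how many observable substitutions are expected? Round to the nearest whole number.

Invert JC69: p = (3/4)(1 − e^(−4d/3)) = 0.75 × (1 − e^(-1.213333)) = 0.75 × (1 − 0.297205) = 0.527096.
Expected differing sites = pL ≈ 0.527096 × 1396 = 735.826016 ≈ 736.

736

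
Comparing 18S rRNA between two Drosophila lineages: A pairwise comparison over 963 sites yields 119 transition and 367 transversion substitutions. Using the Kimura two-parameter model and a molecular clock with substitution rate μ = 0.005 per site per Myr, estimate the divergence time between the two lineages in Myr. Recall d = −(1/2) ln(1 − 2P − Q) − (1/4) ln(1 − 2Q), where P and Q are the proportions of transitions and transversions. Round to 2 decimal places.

85.38

P = 119/963 ≈ 0.123572 and Q = 367/963 ≈ 0.381101.
Under the Kimura two-parameter model, d = −½ ln(1 − 2P − Q) − ¼ ln(1 − 2Q).
1 − 2P − Q = 0.371755, giving −½ ln(0.371755) = 0.494760.
1 − 2Q = 0.237798, giving −¼ ln(0.237798) = 0.359083.
d = 0.494760 + 0.359083 = 0.853843.
Under a molecular clock d = 2μt, so t = d/(2μ) = 0.853843 / (2 × 0.005) = 85.38 Myr.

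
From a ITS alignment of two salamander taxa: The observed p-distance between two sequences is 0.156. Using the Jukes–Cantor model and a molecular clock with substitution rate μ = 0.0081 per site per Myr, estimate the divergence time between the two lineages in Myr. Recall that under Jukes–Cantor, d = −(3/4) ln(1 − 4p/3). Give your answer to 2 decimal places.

d = −(3/4) ln(1 − 4p/3) = −0.75 ln(1 − 0.208) = −0.75 ln(0.792)
  = −0.75 × (-0.233194) = 0.174896 substitutions/site.
Under a molecular clock d = 2μt, so t = d/(2μ) = 0.174896 / (2 × 0.0081) = 10.80 Myr.

10.80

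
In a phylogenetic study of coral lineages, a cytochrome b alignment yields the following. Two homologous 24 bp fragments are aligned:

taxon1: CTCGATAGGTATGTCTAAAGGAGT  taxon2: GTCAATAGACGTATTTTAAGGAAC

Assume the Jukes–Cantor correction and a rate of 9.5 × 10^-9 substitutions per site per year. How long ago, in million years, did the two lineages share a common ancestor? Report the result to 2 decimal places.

The sequences differ at 10 of 24 sites (1, 4, 9, 10, 11, 13, 15, 17, 23, 24), so p = 10/24 ≈ 0.416667.
d = −(3/4) ln(1 − 4p/3) = −0.75 ln(1 − 0.555556) = −0.75 ln(0.444444)
  = −0.75 × (-0.810931) = 0.608198 substitutions/site.
Under a molecular clock d = 2μt, so t = d/(2μ) = 0.608198 / (2 × 9.5 × 10^-9) = 32.01 million years.

32.01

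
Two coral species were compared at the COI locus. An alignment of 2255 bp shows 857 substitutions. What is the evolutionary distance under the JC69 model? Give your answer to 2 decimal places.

p = 857/2255 ≈ 0.380044.
d = −(3/4) ln(1 − 4p/3) = −0.75 ln(1 − 0.506725) = −0.75 ln(0.493275)
  = −0.75 × (-0.706688) = 0.530016 substitutions/site.

0.53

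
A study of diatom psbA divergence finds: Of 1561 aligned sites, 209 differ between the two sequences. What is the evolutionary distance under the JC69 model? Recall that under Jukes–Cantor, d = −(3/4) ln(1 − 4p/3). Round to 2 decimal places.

0.15

p = 209/1561 ≈ 0.133889.
d = −(3/4) ln(1 − 4p/3) = −0.75 ln(1 − 0.178519) = −0.75 ln(0.821481)
  = −0.75 × (-0.196646) = 0.147485 substitutions/site.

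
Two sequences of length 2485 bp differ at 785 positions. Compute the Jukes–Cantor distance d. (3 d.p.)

p = 785/2485 ≈ 0.315895.
d = −(3/4) ln(1 − 4p/3) = −0.75 ln(1 − 0.421193) = −0.75 ln(0.578807)
  = −0.75 × (-0.546786) = 0.410090 substitutions/site.

0.410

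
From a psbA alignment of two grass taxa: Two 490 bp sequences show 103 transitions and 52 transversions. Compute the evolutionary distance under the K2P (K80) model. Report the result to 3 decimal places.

0.433

P = 103/490 ≈ 0.210204 and Q = 52/490 ≈ 0.106122.
Under the Kimura two-parameter model, d = −½ ln(1 − 2P − Q) − ¼ ln(1 − 2Q).
1 − 2P − Q = 0.47347, giving −½ ln(0.47347) = 0.373833.
1 − 2Q = 0.787756, giving −¼ ln(0.787756) = 0.059642.
d = 0.373833 + 0.059642 = 0.433475.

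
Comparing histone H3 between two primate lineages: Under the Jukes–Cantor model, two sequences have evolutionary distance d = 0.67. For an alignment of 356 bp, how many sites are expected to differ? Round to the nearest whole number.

158

Invert JC69: p = (3/4)(1 − e^(−4d/3)) = 0.75 × (1 − e^(-0.893333)) = 0.75 × (1 − 0.409289) = 0.443033.
Expected differing sites = pL ≈ 0.443033 × 356 = 157.719748 ≈ 158.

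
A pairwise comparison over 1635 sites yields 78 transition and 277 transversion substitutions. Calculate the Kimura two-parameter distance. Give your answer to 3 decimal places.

P = 78/1635 ≈ 0.047706 and Q = 277/1635 ≈ 0.169419.
Under the Kimura two-parameter model, d = −½ ln(1 − 2P − Q) − ¼ ln(1 − 2Q).
1 − 2P − Q = 0.735169, giving −½ ln(0.735169) = 0.153827.
1 − 2Q = 0.661162, giving −¼ ln(0.661162) = 0.103439.
d = 0.153827 + 0.103439 = 0.257266.

0.257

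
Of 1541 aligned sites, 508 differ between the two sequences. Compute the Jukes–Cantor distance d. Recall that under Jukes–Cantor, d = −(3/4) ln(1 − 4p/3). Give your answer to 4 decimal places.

0.4342

p = 508/1541 ≈ 0.329656.
d = −(3/4) ln(1 − 4p/3) = −0.75 ln(1 − 0.439541) = −0.75 ln(0.560459)
  = −0.75 × (-0.578999) = 0.434249 substitutions/site.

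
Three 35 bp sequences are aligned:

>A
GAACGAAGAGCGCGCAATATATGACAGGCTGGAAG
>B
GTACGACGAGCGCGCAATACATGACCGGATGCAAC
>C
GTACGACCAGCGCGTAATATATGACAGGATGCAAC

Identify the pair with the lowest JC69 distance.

B and C

A–B: 7/35 differ, p = 0.200, d = 0.233.
A–C: 7/35 differ, p = 0.200, d = 0.233.
B–C: 4/35 differ, p = 0.114, d = 0.124.
The smallest distance is between B and C.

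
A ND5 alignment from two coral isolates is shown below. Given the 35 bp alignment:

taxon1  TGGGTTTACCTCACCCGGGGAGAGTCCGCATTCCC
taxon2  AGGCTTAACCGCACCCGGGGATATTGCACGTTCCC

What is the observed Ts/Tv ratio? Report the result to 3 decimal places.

Transitions are A↔G and C↔T; transversions are all other mismatches.
Transitions: 2. Transversions: 7.
R = 2/7 = 0.285714… ≈ 0.286 (to 3 d.p.).

0.286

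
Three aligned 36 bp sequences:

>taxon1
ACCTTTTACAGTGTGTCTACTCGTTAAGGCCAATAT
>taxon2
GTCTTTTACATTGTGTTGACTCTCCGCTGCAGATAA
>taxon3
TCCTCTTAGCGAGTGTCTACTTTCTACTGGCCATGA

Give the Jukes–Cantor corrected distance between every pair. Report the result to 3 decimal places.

d(taxon1,taxon2) = 0.548, d(taxon1,taxon3) = 0.548, d(taxon2,taxon3) = 0.673

taxon1–taxon2: 14/36 sites differ → p ≈ 0.388889, d = −0.75 ln(1 − 0.518519) = 0.548166 ≈ 0.548.
taxon1–taxon3: 14/36 sites differ → p ≈ 0.388889, d = −0.75 ln(1 − 0.518519) = 0.548166 ≈ 0.548.
taxon2–taxon3: 16/36 sites differ → p ≈ 0.444444, d = −0.75 ln(1 − 0.592592) = 0.673455 ≈ 0.673.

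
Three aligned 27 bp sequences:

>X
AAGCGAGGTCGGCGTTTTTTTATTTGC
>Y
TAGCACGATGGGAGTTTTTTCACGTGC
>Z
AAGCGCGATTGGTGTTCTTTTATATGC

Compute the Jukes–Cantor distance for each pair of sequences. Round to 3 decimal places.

X–Y: 9/27 sites differ → p ≈ 0.333333, d = −0.75 ln(1 − 0.444444) = 0.440839 ≈ 0.441.
X–Z: 6/27 sites differ → p ≈ 0.222222, d = −0.75 ln(1 − 0.296296) = 0.263548 ≈ 0.264.
Y–Z: 8/27 sites differ → p ≈ 0.296296, d = −0.75 ln(1 − 0.395061) = 0.376971 ≈ 0.377.

d(X,Y) = 0.441, d(X,Z) = 0.264, d(Y,Z) = 0.377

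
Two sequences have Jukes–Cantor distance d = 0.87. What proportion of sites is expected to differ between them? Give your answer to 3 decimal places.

0.515

p = (3/4)(1 − e^(−4d/3)) = 0.75 × (1 − e^(-1.16)) = 0.75 × (1 − 0.313486) = 0.514886.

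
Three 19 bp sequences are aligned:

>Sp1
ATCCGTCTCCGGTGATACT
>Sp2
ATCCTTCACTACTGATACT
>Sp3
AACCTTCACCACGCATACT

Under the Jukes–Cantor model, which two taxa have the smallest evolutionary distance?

Sp1–Sp2: 5/19 differ, p = 0.263, d = 0.324.
Sp1–Sp3: 7/19 differ, p = 0.368, d = 0.507.
Sp2–Sp3: 4/19 differ, p = 0.211, d = 0.247.
The smallest distance is between Sp2 and Sp3.

Sp2 and Sp3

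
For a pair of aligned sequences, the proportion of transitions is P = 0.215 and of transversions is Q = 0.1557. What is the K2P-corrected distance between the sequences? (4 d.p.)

Under the Kimura two-parameter model, d = −½ ln(1 − 2P − Q) − ¼ ln(1 − 2Q).
1 − 2P − Q = 0.4143, giving −½ ln(0.4143) = 0.440582.
1 − 2Q = 0.6886, giving −¼ ln(0.6886) = 0.093274.
d = 0.440582 + 0.093274 = 0.533856.

0.5339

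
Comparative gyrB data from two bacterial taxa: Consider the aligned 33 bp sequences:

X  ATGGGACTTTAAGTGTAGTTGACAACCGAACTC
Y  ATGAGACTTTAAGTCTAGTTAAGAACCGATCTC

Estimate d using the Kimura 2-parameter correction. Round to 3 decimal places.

0.169

Of 33 sites, 2 differences are transitions and 3 are transversions, so P = 2/33 ≈ 0.060606 and Q = 3/33 ≈ 0.090909.
Under the Kimura two-parameter model, d = −½ ln(1 − 2P − Q) − ¼ ln(1 − 2Q).
1 − 2P − Q = 0.787879, giving −½ ln(0.787879) = 0.119205.
1 − 2Q = 0.818182, giving −¼ ln(0.818182) = 0.050168.
d = 0.119205 + 0.050168 = 0.169373.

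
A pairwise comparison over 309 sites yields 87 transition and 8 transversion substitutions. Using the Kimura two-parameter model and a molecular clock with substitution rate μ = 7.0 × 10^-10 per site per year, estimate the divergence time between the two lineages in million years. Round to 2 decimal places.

P = 87/309 ≈ 0.281553 and Q = 8/309 ≈ 0.02589.
Under the Kimura two-parameter model, d = −½ ln(1 − 2P − Q) − ¼ ln(1 − 2Q).
1 − 2P − Q = 0.411004, giving −½ ln(0.411004) = 0.444576.
1 − 2Q = 0.94822, giving −¼ ln(0.94822) = 0.013292.
d = 0.444576 + 0.013292 = 0.457868.
Under a molecular clock d = 2μt, so t = d/(2μ) = 0.457868 / (2 × 7.0 × 10^-10) = 327.05 million years.

327.05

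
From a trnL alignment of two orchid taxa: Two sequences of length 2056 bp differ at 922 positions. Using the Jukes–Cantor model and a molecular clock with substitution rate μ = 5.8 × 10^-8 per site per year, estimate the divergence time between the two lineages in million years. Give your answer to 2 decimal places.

5.89

p = 922/2056 ≈ 0.448444.
d = −(3/4) ln(1 − 4p/3) = −0.75 ln(1 − 0.597925) = −0.75 ln(0.402075)
  = −0.75 × (-0.911117) = 0.683338 substitutions/site.
Under a molecular clock d = 2μt, so t = d/(2μ) = 0.683338 / (2 × 5.8 × 10^-8) = 5.89 million years.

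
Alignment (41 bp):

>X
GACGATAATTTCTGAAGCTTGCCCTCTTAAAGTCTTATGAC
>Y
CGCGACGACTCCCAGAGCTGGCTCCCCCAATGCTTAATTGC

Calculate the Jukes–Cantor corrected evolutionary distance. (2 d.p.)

0.79

The sequences differ at 20 of 41 sites, so p = 20/41 ≈ 0.487805.
d = −(3/4) ln(1 − 4p/3) = −0.75 ln(1 − 0.650407) = −0.75 ln(0.349593)
  = −0.75 × (-1.050986) = 0.788240 substitutions/site.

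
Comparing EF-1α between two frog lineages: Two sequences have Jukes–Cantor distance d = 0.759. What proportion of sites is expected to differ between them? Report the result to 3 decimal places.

0.477

p = (3/4)(1 − e^(−4d/3)) = 0.75 × (1 − e^(-1.012)) = 0.75 × (1 − 0.363491) = 0.477382.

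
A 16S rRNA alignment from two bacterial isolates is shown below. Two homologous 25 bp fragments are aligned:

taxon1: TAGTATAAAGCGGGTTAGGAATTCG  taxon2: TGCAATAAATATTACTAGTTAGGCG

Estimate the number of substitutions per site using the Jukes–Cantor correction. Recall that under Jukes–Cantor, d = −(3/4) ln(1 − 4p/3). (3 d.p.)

The sequences differ at 13 of 25 sites, so p = 13/25 = 0.52.
d = −(3/4) ln(1 − 4p/3) = −0.75 ln(1 − 0.693333) = −0.75 ln(0.306667)
  = −0.75 × (-1.181993) = 0.886495 substitutions/site.

0.886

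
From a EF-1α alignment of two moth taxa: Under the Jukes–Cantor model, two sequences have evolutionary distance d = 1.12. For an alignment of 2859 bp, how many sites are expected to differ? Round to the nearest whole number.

1663

Invert JC69: p = (3/4)(1 − e^(−4d/3)) = 0.75 × (1 − e^(-1.493333)) = 0.75 × (1 − 0.224623) = 0.581533.
Expected differing sites = pL ≈ 0.581533 × 2859 = 1662.602847 ≈ 1663.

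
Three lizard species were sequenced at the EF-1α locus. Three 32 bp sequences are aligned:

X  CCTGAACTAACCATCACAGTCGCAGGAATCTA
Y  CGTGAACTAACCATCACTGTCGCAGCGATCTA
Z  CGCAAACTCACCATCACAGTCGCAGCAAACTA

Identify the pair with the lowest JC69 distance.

X–Y: 4/32 differ, p = 0.125, d = 0.137.
X–Z: 6/32 differ, p = 0.188, d = 0.216.
Y–Z: 6/32 differ, p = 0.188, d = 0.216.
The smallest distance is between X and Y.

X and Y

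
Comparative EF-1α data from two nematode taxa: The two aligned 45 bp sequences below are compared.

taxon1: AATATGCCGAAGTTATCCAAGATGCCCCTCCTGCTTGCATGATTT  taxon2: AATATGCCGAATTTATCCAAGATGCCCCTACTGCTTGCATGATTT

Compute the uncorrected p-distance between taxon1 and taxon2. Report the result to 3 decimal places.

The sequences differ at 2 of 45 positions (sites 12, 30).
p = 2/45 = 0.044444… ≈ 0.044 (to 3 d.p.).

0.044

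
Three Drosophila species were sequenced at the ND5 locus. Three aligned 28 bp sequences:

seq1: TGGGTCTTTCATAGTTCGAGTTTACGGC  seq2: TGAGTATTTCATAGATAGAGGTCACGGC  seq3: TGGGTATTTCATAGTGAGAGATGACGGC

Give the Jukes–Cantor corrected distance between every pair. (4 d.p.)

d(seq1,seq2) = 0.2524, d(seq1,seq3) = 0.2040, d(seq2,seq3) = 0.2040

seq1–seq2: 6/28 sites differ → p ≈ 0.214286, d = −0.75 ln(1 − 0.285715) = 0.252355 ≈ 0.2524.
seq1–seq3: 5/28 sites differ → p ≈ 0.178571, d = −0.75 ln(1 − 0.238095) = 0.203950 ≈ 0.2040.
seq2–seq3: 5/28 sites differ → p ≈ 0.178571, d = −0.75 ln(1 − 0.238095) = 0.203950 ≈ 0.2040.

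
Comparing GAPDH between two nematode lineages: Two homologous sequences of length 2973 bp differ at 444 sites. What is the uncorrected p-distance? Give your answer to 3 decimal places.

0.149

p = 444/2973 = 0.149344… ≈ 0.149 (to 3 d.p.).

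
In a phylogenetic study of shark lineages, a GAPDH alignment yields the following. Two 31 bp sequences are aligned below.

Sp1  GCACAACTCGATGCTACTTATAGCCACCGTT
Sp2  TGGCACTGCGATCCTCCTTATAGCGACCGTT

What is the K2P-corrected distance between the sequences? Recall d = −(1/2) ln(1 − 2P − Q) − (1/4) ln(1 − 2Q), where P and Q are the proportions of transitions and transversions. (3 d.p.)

0.369

Of 31 sites, 2 differences are transitions and 7 are transversions, so P = 2/31 ≈ 0.064516 and Q = 7/31 ≈ 0.225806.
Under the Kimura two-parameter model, d = −½ ln(1 − 2P − Q) − ¼ ln(1 − 2Q).
1 − 2P − Q = 0.645162, giving −½ ln(0.645162) = 0.219127.
1 − 2Q = 0.548388, giving −¼ ln(0.548388) = 0.150193.
d = 0.219127 + 0.150193 = 0.369320.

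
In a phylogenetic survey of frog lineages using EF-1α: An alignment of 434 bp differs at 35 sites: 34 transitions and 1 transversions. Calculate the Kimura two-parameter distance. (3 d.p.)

0.088

P = 34/434 ≈ 0.078341 and Q = 1/434 ≈ 0.002304.
Under the Kimura two-parameter model, d = −½ ln(1 − 2P − Q) − ¼ ln(1 − 2Q).
1 − 2P − Q = 0.841014, giving −½ ln(0.841014) = 0.086573.
1 − 2Q = 0.995392, giving −¼ ln(0.995392) = 0.001155.
d = 0.086573 + 0.001155 = 0.087728.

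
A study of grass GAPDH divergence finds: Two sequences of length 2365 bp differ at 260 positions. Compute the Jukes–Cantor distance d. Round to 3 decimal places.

0.119

p = 260/2365 ≈ 0.109937.
d = −(3/4) ln(1 − 4p/3) = −0.75 ln(1 − 0.146583) = −0.75 ln(0.853417)
  = −0.75 × (-0.158507) = 0.118880 substitutions/site.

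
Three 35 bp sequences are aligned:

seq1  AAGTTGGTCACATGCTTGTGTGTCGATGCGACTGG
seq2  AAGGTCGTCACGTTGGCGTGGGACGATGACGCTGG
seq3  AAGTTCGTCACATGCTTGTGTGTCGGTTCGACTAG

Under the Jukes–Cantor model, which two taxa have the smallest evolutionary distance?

seq1 and seq3

seq1–seq2: 12/35 differ, p = 0.343, d = 0.458.
seq1–seq3: 4/35 differ, p = 0.114, d = 0.124.
seq2–seq3: 14/35 differ, p = 0.400, d = 0.572.
The smallest distance is between seq1 and seq3.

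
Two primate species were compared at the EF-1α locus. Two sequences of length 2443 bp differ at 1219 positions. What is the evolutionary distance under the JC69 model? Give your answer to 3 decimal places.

p = 1219/2443 ≈ 0.498977.
d = −(3/4) ln(1 − 4p/3) = −0.75 ln(1 − 0.665303) = −0.75 ln(0.334697)
  = −0.75 × (-1.094530) = 0.820898 substitutions/site.

0.821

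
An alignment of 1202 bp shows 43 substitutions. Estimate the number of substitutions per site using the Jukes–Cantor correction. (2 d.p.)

0.04

p = 43/1202 ≈ 0.035774.
d = −(3/4) ln(1 − 4p/3) = −0.75 ln(1 − 0.047699) = −0.75 ln(0.952301)
  = −0.75 × (-0.048874) = 0.036656 substitutions/site.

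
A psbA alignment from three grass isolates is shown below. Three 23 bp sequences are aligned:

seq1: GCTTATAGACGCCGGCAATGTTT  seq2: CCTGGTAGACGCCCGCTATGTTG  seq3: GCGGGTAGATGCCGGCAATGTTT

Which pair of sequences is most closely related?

seq1–seq2: 6/23 differ, p = 0.261, d = 0.321.
seq1–seq3: 4/23 differ, p = 0.174, d = 0.198.
seq2–seq3: 6/23 differ, p = 0.261, d = 0.321.
The smallest distance is between seq1 and seq3.

seq1 and seq3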